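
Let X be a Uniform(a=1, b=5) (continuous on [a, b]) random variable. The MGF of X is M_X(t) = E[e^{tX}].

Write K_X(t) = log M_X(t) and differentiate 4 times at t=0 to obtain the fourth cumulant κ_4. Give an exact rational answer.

κ_4 = D^4[K](0) = -32/15

M_X(t) = (e^(5*t) - e^(t))/(4*t)
K_X(t) = log M_X(t) = -log(t) + log(e^(5*t) - e^(t)) - 2*log(2)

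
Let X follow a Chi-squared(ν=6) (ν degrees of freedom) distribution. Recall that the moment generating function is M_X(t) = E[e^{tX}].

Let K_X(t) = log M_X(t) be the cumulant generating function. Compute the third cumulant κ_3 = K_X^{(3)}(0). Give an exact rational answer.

κ_3 = D^3[K](0) = 48

M_X(t) = (1 - 2*t)^(-3)
K_X(t) = log M_X(t) = -3*log(1 - 2*t)
D^3[K](t) = -48/(8*t^3 - 12*t^2 + 6*t - 1)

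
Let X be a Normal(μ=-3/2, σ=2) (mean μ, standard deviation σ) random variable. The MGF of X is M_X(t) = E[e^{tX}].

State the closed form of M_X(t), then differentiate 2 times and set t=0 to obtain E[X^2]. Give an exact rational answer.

E[X^2] = M^(2)(0) = 25/4

M_X(t) = e^(2*t^2 - 3*t/2)
M^(2)(t) = (64*t^2*e^(2*t^2) - 48*t*e^(2*t^2) + 25*e^(2*t^2))*e^(-3*t/2)/4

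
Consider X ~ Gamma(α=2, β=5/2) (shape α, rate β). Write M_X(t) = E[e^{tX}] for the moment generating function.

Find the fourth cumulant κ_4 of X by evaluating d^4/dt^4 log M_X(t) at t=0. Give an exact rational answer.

M_X(t) = 25/(4*(5/2 - t)^2)
K_X(t) = log M_X(t) = -2*log(5/2 - t) - 2*log(2) + 2*log(5)
D^4[K](t) = 192/(16*t^4 - 160*t^3 + 600*t^2 - 1000*t + 625)

κ_4 = D^4[K](0) = 192/625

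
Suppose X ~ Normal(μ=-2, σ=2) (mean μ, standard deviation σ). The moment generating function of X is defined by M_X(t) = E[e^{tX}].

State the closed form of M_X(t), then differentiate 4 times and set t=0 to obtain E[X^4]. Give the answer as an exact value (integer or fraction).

E[X^4] = M^(4)(0) = 160

M_X(t) = e^(2*t^2 - 2*t)
M^(4)(t) = (256*t^4*e^(2*t^2) - 512*t^3*e^(2*t^2) + 768*t^2*e^(2*t^2) - 512*t*e^(2*t^2) + 160*e^(2*t^2))*e^(-2*t)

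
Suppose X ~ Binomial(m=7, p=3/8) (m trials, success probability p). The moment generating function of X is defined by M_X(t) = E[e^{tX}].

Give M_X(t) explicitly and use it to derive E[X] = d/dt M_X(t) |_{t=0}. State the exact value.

M_X(t) = (3*e^(t)/8 + 5/8)^7

E[X] = M^(1)(0) = 21/8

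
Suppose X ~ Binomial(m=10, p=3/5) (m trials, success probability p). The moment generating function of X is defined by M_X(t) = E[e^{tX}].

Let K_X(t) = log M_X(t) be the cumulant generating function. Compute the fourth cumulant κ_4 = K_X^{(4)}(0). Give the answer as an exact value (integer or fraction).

M_X(t) = (3*e^(t)/5 + 2/5)^10
K_X(t) = log M_X(t) = 10*log(3*e^(t)/5 + 2/5)
K′(t) = 30*e^(t)/(3*e^(t) + 2)
K′′(t) = 60*e^(t)/(9*e^(2*t) + 12*e^(t) + 4)
K′′′(t) = (-180*e^(2*t) + 120*e^(t))/(27*e^(3*t) + 54*e^(2*t) + 36*e^(t) + 8)
K′′′′(t) = (540*e^(3*t) - 1440*e^(2*t) + 240*e^(t))/(81*e^(4*t) + 216*e^(3*t) + 216*e^(2*t) + 96*e^(t) + 16)

κ_4 = K′′′′(0) = -132/125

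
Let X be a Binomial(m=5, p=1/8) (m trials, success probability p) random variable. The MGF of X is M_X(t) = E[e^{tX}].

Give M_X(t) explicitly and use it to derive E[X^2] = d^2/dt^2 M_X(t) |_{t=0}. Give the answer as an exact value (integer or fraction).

M_X(t) = (e^(t)/8 + 7/8)^5
M′(t) = 5*e^(5*t)/32768 + 35*e^(4*t)/8192 + 735*e^(3*t)/16384 + 1715*e^(2*t)/8192 + 12005*e^(t)/32768
M′′(t) = 25*e^(5*t)/32768 + 35*e^(4*t)/2048 + 2205*e^(3*t)/16384 + 1715*e^(2*t)/4096 + 12005*e^(t)/32768

E[X^2] = M′′(0) = 15/16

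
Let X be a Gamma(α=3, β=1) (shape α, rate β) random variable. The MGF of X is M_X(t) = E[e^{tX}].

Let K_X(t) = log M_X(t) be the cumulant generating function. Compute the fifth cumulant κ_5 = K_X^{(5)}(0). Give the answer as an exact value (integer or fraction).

κ_5 = D^5[K](0) = 72

M_X(t) = (1 - t)^(-3)
K_X(t) = log M_X(t) = -3*log(1 - t)
D^5[K](t) = -72/(t^5 - 5*t^4 + 10*t^3 - 10*t^2 + 5*t - 1)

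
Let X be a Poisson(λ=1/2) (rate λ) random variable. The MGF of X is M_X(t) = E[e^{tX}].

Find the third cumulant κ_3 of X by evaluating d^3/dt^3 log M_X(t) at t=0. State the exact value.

M_X(t) = e^(e^(t)/2 - 1/2)
K_X(t) = log M_X(t) = e^(t)/2 - 1/2
D^3[K](t) = e^(t)/2

κ_3 = D^3[K](0) = 1/2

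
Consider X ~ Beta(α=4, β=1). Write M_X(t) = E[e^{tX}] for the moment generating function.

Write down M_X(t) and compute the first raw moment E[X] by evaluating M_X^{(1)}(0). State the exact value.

M_X(t) = ₁F₁(4; 5; t)
dM/dt = 4*₁F₁(5; 6; t)/5

E[X] = dM/dt |_{t=0} = 4/5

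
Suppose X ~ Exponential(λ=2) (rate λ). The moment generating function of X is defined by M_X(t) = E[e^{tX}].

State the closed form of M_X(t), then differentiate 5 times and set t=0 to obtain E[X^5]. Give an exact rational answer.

M_X(t) = 2/(2 - t)
dM/dt = 2/(t^2 - 4*t + 4)
d^2M/dt^2 = -4/(t^3 - 6*t^2 + 12*t - 8)
d^3M/dt^3 = 12/(t^4 - 8*t^3 + 24*t^2 - 32*t + 16)
d^4M/dt^4 = -48/(t^5 - 10*t^4 + 40*t^3 - 80*t^2 + 80*t - 32)
d^5M/dt^5 = 240/(t^6 - 12*t^5 + 60*t^4 - 160*t^3 + 240*t^2 - 192*t + 64)

E[X^5] = d^5M/dt^5 |_{t=0} = 15/4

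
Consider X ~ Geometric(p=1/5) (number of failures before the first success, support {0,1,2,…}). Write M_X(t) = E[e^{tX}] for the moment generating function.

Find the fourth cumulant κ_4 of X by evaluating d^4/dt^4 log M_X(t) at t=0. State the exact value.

κ_4 = K′′′′(0) = 2420

M_X(t) = 1/(5*(1 - 4*e^(t)/5))
K_X(t) = log M_X(t) = -log(1 - 4*e^(t)/5) - log(5)
K′(t) = -4*e^(t)/(4*e^(t) - 5)
K′′(t) = 20*e^(t)/(16*e^(2*t) - 40*e^(t) + 25)
K′′′(t) = (-80*e^(2*t) - 100*e^(t))/(64*e^(3*t) - 240*e^(2*t) + 300*e^(t) - 125)
K′′′′(t) = (320*e^(3*t) + 1600*e^(2*t) + 500*e^(t))/(256*e^(4*t) - 1280*e^(3*t) + 2400*e^(2*t) - 2000*e^(t) + 625)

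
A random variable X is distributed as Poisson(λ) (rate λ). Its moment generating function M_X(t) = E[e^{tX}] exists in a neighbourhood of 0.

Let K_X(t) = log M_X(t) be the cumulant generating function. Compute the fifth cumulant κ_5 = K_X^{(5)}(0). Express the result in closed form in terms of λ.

κ_5 = d^5K/dt^5 |_{t=0} = λ

M_X(t) = e^(λ*(e^(t) - 1))
K_X(t) = log M_X(t) = λ*(e^(t) - 1)
dK/dt = λ*e^(t)
d^2K/dt^2 = λ*e^(t)
d^3K/dt^3 = λ*e^(t)
d^4K/dt^4 = λ*e^(t)
d^5K/dt^5 = λ*e^(t)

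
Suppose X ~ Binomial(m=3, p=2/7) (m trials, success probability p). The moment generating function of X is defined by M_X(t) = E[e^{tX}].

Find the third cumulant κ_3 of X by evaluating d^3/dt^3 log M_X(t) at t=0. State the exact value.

M_X(t) = (2*e^(t)/7 + 5/7)^3
K_X(t) = log M_X(t) = 3*log(2*e^(t)/7 + 5/7)
dK/dt = 6*e^(t)/(2*e^(t) + 5)
d^2K/dt^2 = 30*e^(t)/(4*e^(2*t) + 20*e^(t) + 25)
d^3K/dt^3 = (-60*e^(2*t) + 150*e^(t))/(8*e^(3*t) + 60*e^(2*t) + 150*e^(t) + 125)

κ_3 = d^3K/dt^3 |_{t=0} = 90/343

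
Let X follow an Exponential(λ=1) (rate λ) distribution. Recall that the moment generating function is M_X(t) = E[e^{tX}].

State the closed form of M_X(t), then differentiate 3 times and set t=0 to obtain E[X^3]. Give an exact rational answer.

E[X^3] = M^(3)(0) = 6

M_X(t) = 1/(1 - t)
M^(3)(t) = 6/(t^4 - 4*t^3 + 6*t^2 - 4*t + 1)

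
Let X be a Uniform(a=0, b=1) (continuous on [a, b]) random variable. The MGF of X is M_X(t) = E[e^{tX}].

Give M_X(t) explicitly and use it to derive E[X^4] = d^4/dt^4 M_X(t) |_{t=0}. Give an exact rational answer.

M_X(t) = (e^(t) - 1)/t
D^4[M](t) = (t^4*e^(t) - 4*t^3*e^(t) + 12*t^2*e^(t) - 24*t*e^(t) + 24*e^(t) - 24)/t^5

E[X^4] = D^4[M](0) = 1/5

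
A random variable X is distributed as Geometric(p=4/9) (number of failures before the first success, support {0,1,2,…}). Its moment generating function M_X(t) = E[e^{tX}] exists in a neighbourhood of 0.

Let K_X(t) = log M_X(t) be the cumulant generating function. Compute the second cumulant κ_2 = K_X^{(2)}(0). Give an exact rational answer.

M_X(t) = 4/(9*(1 - 5*e^(t)/9))
K_X(t) = log M_X(t) = -log(1 - 5*e^(t)/9) - 2*log(3) + 2*log(2)
K′(t) = -5*e^(t)/(5*e^(t) - 9)
K′′(t) = 45*e^(t)/(25*e^(2*t) - 90*e^(t) + 81)

κ_2 = K′′(0) = 45/16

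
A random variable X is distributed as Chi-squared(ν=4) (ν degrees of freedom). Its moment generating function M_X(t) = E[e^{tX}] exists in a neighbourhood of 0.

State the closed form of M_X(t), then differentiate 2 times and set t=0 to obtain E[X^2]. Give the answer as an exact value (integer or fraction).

M_X(t) = (1 - 2*t)^(-2)
D^2[M](t) = 24/(16*t^4 - 32*t^3 + 24*t^2 - 8*t + 1)

E[X^2] = D^2[M](0) = 24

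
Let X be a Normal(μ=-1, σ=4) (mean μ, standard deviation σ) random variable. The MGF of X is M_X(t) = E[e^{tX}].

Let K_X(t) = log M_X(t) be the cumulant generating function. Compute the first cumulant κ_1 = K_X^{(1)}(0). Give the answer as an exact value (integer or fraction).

M_X(t) = e^(8*t^2 - t)
K_X(t) = log M_X(t) = 8*t^2 - t
dK/dt = 16*t - 1

κ_1 = dK/dt |_{t=0} = -1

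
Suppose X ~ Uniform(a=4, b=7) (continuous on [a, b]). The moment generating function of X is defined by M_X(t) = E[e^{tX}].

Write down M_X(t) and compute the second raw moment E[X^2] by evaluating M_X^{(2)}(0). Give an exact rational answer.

M_X(t) = (e^(7*t) - e^(4*t))/(3*t)
M′(t) = (7*t*e^(7*t) - 4*t*e^(4*t) - e^(7*t) + e^(4*t))/(3*t^2)
M′′(t) = (49*t^2*e^(7*t) - 16*t^2*e^(4*t) - 14*t*e^(7*t) + 8*t*e^(4*t) + 2*e^(7*t) - 2*e^(4*t))/(3*t^3)

E[X^2] = M′′(0) = 31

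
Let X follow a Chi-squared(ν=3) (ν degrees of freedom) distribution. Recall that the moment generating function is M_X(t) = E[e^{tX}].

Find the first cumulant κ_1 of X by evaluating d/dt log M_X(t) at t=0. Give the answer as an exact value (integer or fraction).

M_X(t) = (1 - 2*t)^(-3/2)
K_X(t) = log M_X(t) = -3*log(1 - 2*t)/2
K^(1)(t) = -3/(2*t - 1)

κ_1 = K^(1)(0) = 3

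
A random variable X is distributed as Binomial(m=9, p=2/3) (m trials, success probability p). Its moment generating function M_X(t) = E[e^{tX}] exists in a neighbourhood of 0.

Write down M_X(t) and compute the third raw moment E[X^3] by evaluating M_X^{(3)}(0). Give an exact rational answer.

M_X(t) = (2*e^(t)/3 + 1/3)^9

E[X^3] = D^3[M](0) = 754/3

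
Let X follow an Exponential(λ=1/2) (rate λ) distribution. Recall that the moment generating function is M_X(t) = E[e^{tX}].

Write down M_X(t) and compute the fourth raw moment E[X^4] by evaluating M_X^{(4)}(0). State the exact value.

E[X^4] = d^4M/dt^4 |_{t=0} = 384

M_X(t) = 1/(2*(1/2 - t))
dM/dt = 2/(4*t^2 - 4*t + 1)
d^2M/dt^2 = -8/(8*t^3 - 12*t^2 + 6*t - 1)
d^3M/dt^3 = 48/(16*t^4 - 32*t^3 + 24*t^2 - 8*t + 1)
d^4M/dt^4 = -384/(32*t^5 - 80*t^4 + 80*t^3 - 40*t^2 + 10*t - 1)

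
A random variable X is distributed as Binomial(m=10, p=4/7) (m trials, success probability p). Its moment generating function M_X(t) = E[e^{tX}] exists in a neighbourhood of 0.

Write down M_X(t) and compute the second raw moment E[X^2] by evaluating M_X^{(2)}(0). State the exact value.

M_X(t) = (4*e^(t)/7 + 3/7)^10

E[X^2] = d^2M/dt^2 |_{t=0} = 1720/49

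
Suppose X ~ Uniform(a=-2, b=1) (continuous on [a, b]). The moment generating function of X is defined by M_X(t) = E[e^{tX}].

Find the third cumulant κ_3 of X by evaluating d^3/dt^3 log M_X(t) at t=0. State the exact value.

M_X(t) = (e^(t) - e^(-2*t))/(3*t)
K_X(t) = log M_X(t) = -log(t) + log(e^(t) - e^(-2*t)) - log(3)
K′(t) = (t*e^(3*t) + 2*t - e^(3*t) + 1)/(t*e^(3*t) - t)
K′′(t) = (-9*t^2*e^(3*t) + e^(6*t) - 2*e^(3*t) + 1)/(t^2*e^(6*t) - 2*t^2*e^(3*t) + t^2)
K′′′(t) = (27*t^3*e^(6*t) + 27*t^3*e^(3*t) - 2*e^(9*t) + 6*e^(6*t) - 6*e^(3*t) + 2)/(t^3*e^(9*t) - 3*t^3*e^(6*t) + 3*t^3*e^(3*t) - t^3)

κ_3 = K′′′(0) = 0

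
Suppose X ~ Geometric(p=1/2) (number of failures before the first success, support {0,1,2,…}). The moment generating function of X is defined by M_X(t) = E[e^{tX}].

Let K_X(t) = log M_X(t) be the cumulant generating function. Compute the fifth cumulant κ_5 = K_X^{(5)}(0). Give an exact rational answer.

κ_5 = D^5[K](0) = 150

M_X(t) = 1/(2*(1 - e^(t)/2))
K_X(t) = log M_X(t) = -log(1 - e^(t)/2) - log(2)
D^5[K](t) = (-2*e^(4*t) - 44*e^(3*t) - 88*e^(2*t) - 16*e^(t))/(e^(5*t) - 10*e^(4*t) + 40*e^(3*t) - 80*e^(2*t) + 80*e^(t) - 32)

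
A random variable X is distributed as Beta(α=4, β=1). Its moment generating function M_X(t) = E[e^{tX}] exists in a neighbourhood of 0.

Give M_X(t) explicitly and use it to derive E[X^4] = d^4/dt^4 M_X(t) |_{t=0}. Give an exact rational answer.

M_X(t) = ₁F₁(4; 5; t)
M′(t) = 4*₁F₁(5; 6; t)/5
M′′(t) = 2*₁F₁(6; 7; t)/3
M′′′(t) = 4*₁F₁(7; 8; t)/7
M′′′′(t) = ₁F₁(8; 9; t)/2

E[X^4] = M′′′′(0) = 1/2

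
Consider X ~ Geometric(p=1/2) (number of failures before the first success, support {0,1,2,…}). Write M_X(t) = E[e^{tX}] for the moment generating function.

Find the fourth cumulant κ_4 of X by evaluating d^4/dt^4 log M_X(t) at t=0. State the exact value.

M_X(t) = 1/(2*(1 - e^(t)/2))
K_X(t) = log M_X(t) = -log(1 - e^(t)/2) - log(2)
D^4[K](t) = (2*e^(3*t) + 16*e^(2*t) + 8*e^(t))/(e^(4*t) - 8*e^(3*t) + 24*e^(2*t) - 32*e^(t) + 16)

κ_4 = D^4[K](0) = 26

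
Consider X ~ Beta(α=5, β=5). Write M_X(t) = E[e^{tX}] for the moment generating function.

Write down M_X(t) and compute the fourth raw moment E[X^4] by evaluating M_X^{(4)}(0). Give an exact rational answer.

M_X(t) = ₁F₁(5; 10; t)
M^(4)(t) = 14*₁F₁(9; 14; t)/143

E[X^4] = M^(4)(0) = 14/143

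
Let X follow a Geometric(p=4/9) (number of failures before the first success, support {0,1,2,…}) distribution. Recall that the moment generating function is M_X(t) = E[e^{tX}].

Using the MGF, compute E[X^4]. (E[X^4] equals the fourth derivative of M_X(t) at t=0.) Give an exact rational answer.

E[X^4] = D^4[M](0) = 4865/32

M_X(t) = 4/(9*(1 - 5*e^(t)/9))
D^4[M](t) = (-2500*e^(4*t) - 49500*e^(3*t) - 89100*e^(2*t) - 14580*e^(t))/(3125*e^(5*t) - 28125*e^(4*t) + 101250*e^(3*t) - 182250*e^(2*t) + 164025*e^(t) - 59049)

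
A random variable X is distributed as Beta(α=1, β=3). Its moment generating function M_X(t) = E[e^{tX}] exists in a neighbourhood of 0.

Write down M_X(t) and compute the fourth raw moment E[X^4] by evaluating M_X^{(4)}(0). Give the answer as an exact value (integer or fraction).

M_X(t) = ₁F₁(1; 4; t)
M′(t) = ₁F₁(2; 5; t)/4
M′′(t) = ₁F₁(3; 6; t)/10
M′′′(t) = ₁F₁(4; 7; t)/20
M′′′′(t) = ₁F₁(5; 8; t)/35

E[X^4] = M′′′′(0) = 1/35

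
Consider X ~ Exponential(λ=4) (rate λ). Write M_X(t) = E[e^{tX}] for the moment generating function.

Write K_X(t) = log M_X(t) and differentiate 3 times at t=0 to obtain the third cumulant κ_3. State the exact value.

κ_3 = d^3K/dt^3 |_{t=0} = 1/32

M_X(t) = 4/(4 - t)
K_X(t) = log M_X(t) = -log(4 - t) + 2*log(2)
dK/dt = -1/(t - 4)
d^2K/dt^2 = 1/(t^2 - 8*t + 16)
d^3K/dt^3 = -2/(t^3 - 12*t^2 + 48*t - 64)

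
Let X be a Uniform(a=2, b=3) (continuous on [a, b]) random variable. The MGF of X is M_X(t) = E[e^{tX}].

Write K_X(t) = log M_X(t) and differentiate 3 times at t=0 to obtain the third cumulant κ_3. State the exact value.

M_X(t) = (e^(3*t) - e^(2*t))/t
K_X(t) = log M_X(t) = -log(t) + log(e^(3*t) - e^(2*t))
D^3[K](t) = (t^3*e^(2*t) + t^3*e^(t) - 2*e^(3*t) + 6*e^(2*t) - 6*e^(t) + 2)/(t^3*e^(3*t) - 3*t^3*e^(2*t) + 3*t^3*e^(t) - t^3)

κ_3 = D^3[K](0) = 0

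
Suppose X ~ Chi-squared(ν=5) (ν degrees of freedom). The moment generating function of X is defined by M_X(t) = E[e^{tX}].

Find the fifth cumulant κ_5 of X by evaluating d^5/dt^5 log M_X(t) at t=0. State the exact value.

M_X(t) = (1 - 2*t)^(-5/2)
K_X(t) = log M_X(t) = -5*log(1 - 2*t)/2
dK/dt = -5/(2*t - 1)
d^2K/dt^2 = 10/(4*t^2 - 4*t + 1)
d^3K/dt^3 = -40/(8*t^3 - 12*t^2 + 6*t - 1)
d^4K/dt^4 = 240/(16*t^4 - 32*t^3 + 24*t^2 - 8*t + 1)
d^5K/dt^5 = -1920/(32*t^5 - 80*t^4 + 80*t^3 - 40*t^2 + 10*t - 1)

κ_5 = d^5K/dt^5 |_{t=0} = 1920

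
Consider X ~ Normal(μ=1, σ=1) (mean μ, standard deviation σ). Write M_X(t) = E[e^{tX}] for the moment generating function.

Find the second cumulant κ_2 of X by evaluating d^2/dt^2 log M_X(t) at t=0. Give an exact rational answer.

κ_2 = K^(2)(0) = 1

M_X(t) = e^(t^2/2 + t)
K_X(t) = log M_X(t) = t^2/2 + t
K^(2)(t) = 1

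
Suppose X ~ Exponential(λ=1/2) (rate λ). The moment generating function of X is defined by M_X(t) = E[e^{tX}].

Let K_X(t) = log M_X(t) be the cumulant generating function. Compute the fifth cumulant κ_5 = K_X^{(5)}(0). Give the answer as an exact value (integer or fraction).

κ_5 = D^5[K](0) = 768

M_X(t) = 1/(2*(1/2 - t))
K_X(t) = log M_X(t) = -log(1/2 - t) - log(2)
D^5[K](t) = -768/(32*t^5 - 80*t^4 + 80*t^3 - 40*t^2 + 10*t - 1)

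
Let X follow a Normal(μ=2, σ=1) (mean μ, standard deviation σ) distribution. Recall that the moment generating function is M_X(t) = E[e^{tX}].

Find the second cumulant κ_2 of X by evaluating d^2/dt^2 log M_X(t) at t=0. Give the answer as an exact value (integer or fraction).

κ_2 = D^2[K](0) = 1

M_X(t) = e^(t^2/2 + 2*t)
K_X(t) = log M_X(t) = t^2/2 + 2*t
D^2[K](t) = 1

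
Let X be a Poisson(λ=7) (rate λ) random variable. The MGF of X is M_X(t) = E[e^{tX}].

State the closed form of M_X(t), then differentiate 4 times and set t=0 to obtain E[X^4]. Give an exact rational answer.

E[X^4] = M′′′′(0) = 4809

M_X(t) = e^(7*e^(t) - 7)
M′(t) = 7*e^(-7)*e^(t)*e^(7*e^(t))
M′′(t) = (49*e^(2*t)*e^(7*e^(t)) + 7*e^(t)*e^(7*e^(t)))*e^(-7)
M′′′(t) = (343*e^(3*t)*e^(7*e^(t)) + 147*e^(2*t)*e^(7*e^(t)) + 7*e^(t)*e^(7*e^(t)))*e^(-7)
M′′′′(t) = (2401*e^(4*t)*e^(7*e^(t)) + 2058*e^(3*t)*e^(7*e^(t)) + 343*e^(2*t)*e^(7*e^(t)) + 7*e^(t)*e^(7*e^(t)))*e^(-7)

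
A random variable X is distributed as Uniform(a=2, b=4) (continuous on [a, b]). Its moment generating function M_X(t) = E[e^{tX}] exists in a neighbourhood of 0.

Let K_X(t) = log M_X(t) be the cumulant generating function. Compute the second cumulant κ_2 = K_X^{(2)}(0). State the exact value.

κ_2 = K′′(0) = 1/3

M_X(t) = (e^(4*t) - e^(2*t))/(2*t)
K_X(t) = log M_X(t) = -log(t) + log(e^(4*t) - e^(2*t)) - log(2)
K′(t) = (4*t*e^(2*t) - 2*t - e^(2*t) + 1)/(t*e^(2*t) - t)
K′′(t) = (-4*t^2*e^(2*t) + e^(4*t) - 2*e^(2*t) + 1)/(t^2*e^(4*t) - 2*t^2*e^(2*t) + t^2)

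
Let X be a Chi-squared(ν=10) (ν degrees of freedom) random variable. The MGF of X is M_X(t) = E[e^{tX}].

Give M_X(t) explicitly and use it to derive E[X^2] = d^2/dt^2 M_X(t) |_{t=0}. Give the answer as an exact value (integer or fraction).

E[X^2] = M′′(0) = 120

M_X(t) = (1 - 2*t)^(-5)
M′(t) = 10/(64*t^6 - 192*t^5 + 240*t^4 - 160*t^3 + 60*t^2 - 12*t + 1)
M′′(t) = -120/(128*t^7 - 448*t^6 + 672*t^5 - 560*t^4 + 280*t^3 - 84*t^2 + 14*t - 1)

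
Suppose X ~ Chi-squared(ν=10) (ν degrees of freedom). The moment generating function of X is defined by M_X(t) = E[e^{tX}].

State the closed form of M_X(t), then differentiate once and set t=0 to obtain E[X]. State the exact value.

M_X(t) = (1 - 2*t)^(-5)
D[M](t) = 10/(64*t^6 - 192*t^5 + 240*t^4 - 160*t^3 + 60*t^2 - 12*t + 1)

E[X] = D[M](0) = 10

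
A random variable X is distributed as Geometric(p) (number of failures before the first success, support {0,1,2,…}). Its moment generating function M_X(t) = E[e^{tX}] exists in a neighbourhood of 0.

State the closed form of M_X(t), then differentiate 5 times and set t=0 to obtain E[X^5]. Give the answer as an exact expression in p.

E[X^5] = D^5[M](0) = -1 + 31/p - 180/p^2 + 390/p^3 - 360/p^4 + 120/p^5

M_X(t) = p/(-(1 - p)*e^(t) + 1)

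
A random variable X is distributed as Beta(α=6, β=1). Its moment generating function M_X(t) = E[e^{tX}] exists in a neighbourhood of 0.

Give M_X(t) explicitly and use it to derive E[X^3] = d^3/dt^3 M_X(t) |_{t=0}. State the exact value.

M_X(t) = ₁F₁(6; 7; t)
M^(3)(t) = 2*₁F₁(9; 10; t)/3

E[X^3] = M^(3)(0) = 2/3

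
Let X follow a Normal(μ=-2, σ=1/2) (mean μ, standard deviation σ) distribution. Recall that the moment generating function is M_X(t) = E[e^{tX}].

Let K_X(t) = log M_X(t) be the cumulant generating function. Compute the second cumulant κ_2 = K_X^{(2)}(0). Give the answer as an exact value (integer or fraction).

M_X(t) = e^(t^2/8 - 2*t)
K_X(t) = log M_X(t) = t^2/8 - 2*t
K^(2)(t) = 1/4

κ_2 = K^(2)(0) = 1/4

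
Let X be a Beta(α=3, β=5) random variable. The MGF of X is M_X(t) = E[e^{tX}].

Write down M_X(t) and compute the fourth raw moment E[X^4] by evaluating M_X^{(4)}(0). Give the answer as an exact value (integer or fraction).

M_X(t) = ₁F₁(3; 8; t)
D^4[M](t) = ₁F₁(7; 12; t)/22

E[X^4] = D^4[M](0) = 1/22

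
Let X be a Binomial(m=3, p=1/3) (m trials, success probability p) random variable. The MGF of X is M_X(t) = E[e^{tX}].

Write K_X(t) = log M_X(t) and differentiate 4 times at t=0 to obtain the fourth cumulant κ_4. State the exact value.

κ_4 = D^4[K](0) = -2/9

M_X(t) = (e^(t)/3 + 2/3)^3
K_X(t) = log M_X(t) = 3*log(e^(t)/3 + 2/3)
D^4[K](t) = (6*e^(3*t) - 48*e^(2*t) + 24*e^(t))/(e^(4*t) + 8*e^(3*t) + 24*e^(2*t) + 32*e^(t) + 16)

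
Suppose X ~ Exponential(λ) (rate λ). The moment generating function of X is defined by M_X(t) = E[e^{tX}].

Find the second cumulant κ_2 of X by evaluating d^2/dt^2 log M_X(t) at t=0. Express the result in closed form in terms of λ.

M_X(t) = λ/(λ - t)
K_X(t) = log M_X(t) = log(λ) - log(λ - t)
K′(t) = -1/(-λ + t)
K′′(t) = 1/(λ^2 - 2*λ*t + t^2)

κ_2 = K′′(0) = λ^(-2)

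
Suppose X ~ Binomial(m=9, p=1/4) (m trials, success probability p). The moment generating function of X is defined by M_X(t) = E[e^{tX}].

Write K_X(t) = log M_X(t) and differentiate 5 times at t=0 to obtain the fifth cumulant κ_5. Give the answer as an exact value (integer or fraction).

M_X(t) = (e^(t)/4 + 3/4)^9
K_X(t) = log M_X(t) = 9*log(e^(t)/4 + 3/4)
dK/dt = 9*e^(t)/(e^(t) + 3)
d^2K/dt^2 = 27*e^(t)/(e^(2*t) + 6*e^(t) + 9)
d^3K/dt^3 = (-27*e^(2*t) + 81*e^(t))/(e^(3*t) + 9*e^(2*t) + 27*e^(t) + 27)
d^4K/dt^4 = (27*e^(3*t) - 324*e^(2*t) + 243*e^(t))/(e^(4*t) + 12*e^(3*t) + 54*e^(2*t) + 108*e^(t) + 81)
d^5K/dt^5 = (-27*e^(4*t) + 891*e^(3*t) - 2673*e^(2*t) + 729*e^(t))/(e^(5*t) + 15*e^(4*t) + 90*e^(3*t) + 270*e^(2*t) + 405*e^(t) + 243)

κ_5 = d^5K/dt^5 |_{t=0} = -135/128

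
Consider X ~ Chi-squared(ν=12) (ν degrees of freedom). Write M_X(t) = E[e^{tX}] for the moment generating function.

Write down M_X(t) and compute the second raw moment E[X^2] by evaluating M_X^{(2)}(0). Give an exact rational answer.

E[X^2] = d^2M/dt^2 |_{t=0} = 168

M_X(t) = (1 - 2*t)^(-6)
dM/dt = -12/(128*t^7 - 448*t^6 + 672*t^5 - 560*t^4 + 280*t^3 - 84*t^2 + 14*t - 1)
d^2M/dt^2 = 168/(256*t^8 - 1024*t^7 + 1792*t^6 - 1792*t^5 + 1120*t^4 - 448*t^3 + 112*t^2 - 16*t + 1)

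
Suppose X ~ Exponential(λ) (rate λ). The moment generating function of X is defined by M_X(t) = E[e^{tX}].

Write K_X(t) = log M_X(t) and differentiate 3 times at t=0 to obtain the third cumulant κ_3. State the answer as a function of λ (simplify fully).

M_X(t) = λ/(λ - t)
K_X(t) = log M_X(t) = log(λ) - log(λ - t)
dK/dt = -1/(-λ + t)
d^2K/dt^2 = 1/(λ^2 - 2*λ*t + t^2)
d^3K/dt^3 = -2/(-λ^3 + 3*λ^2*t - 3*λ*t^2 + t^3)

κ_3 = d^3K/dt^3 |_{t=0} = 2/λ^3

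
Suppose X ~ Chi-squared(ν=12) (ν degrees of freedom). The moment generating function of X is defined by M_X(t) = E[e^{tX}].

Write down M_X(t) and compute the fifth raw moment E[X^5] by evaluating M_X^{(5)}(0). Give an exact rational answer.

E[X^5] = D^5[M](0) = 967680

M_X(t) = (1 - 2*t)^(-6)
D^5[M](t) = -967680/(2048*t^11 - 11264*t^10 + 28160*t^9 - 42240*t^8 + 42240*t^7 - 29568*t^6 + 14784*t^5 - 5280*t^4 + 1320*t^3 - 220*t^2 + 22*t - 1)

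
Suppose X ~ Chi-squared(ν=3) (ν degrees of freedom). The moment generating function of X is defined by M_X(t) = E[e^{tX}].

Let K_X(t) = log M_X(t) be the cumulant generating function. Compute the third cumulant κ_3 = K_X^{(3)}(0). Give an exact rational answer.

κ_3 = K′′′(0) = 24

M_X(t) = (1 - 2*t)^(-3/2)
K_X(t) = log M_X(t) = -3*log(1 - 2*t)/2
K′(t) = -3/(2*t - 1)
K′′(t) = 6/(4*t^2 - 4*t + 1)
K′′′(t) = -24/(8*t^3 - 12*t^2 + 6*t - 1)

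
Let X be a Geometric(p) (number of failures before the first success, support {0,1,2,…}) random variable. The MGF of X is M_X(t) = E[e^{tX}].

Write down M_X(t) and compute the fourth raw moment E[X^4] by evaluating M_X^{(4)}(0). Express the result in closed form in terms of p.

M_X(t) = p/(-(1 - p)*e^(t) + 1)

E[X^4] = M^(4)(0) = 1 - 15/p + 50/p^2 - 60/p^3 + 24/p^4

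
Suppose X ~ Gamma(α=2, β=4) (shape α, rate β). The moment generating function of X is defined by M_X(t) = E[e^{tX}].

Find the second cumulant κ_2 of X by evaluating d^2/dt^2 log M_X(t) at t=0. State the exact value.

κ_2 = D^2[K](0) = 1/8

M_X(t) = 16/(4 - t)^2
K_X(t) = log M_X(t) = -2*log(4 - t) + 4*log(2)
D^2[K](t) = 2/(t^2 - 8*t + 16)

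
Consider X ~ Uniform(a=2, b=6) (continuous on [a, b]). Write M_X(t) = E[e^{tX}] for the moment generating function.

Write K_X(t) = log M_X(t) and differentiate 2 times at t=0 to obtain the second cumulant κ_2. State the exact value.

M_X(t) = (e^(6*t) - e^(2*t))/(4*t)
K_X(t) = log M_X(t) = -log(t) + log(e^(6*t) - e^(2*t)) - 2*log(2)
K^(2)(t) = (-16*t^2*e^(4*t) + e^(8*t) - 2*e^(4*t) + 1)/(t^2*e^(8*t) - 2*t^2*e^(4*t) + t^2)

κ_2 = K^(2)(0) = 4/3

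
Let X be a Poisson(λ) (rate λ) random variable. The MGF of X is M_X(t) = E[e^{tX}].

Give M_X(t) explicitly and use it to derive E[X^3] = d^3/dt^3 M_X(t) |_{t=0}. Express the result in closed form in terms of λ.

M_X(t) = e^(λ*(e^(t) - 1))
M′(t) = λ*e^(-λ)*e^(t)*e^(λ*e^(t))
M′′(t) = (λ^2*e^(2*t)*e^(λ*e^(t)) + λ*e^(t)*e^(λ*e^(t)))*e^(-λ)
M′′′(t) = (λ^3*e^(3*t)*e^(λ*e^(t)) + 3*λ^2*e^(2*t)*e^(λ*e^(t)) + λ*e^(t)*e^(λ*e^(t)))*e^(-λ)

E[X^3] = M′′′(0) = λ*(λ^2 + 3*λ + 1)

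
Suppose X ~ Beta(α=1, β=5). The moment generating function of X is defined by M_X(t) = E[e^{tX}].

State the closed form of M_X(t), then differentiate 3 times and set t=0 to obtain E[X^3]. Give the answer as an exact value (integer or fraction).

M_X(t) = ₁F₁(1; 6; t)
M′(t) = ₁F₁(2; 7; t)/6
M′′(t) = ₁F₁(3; 8; t)/21
M′′′(t) = ₁F₁(4; 9; t)/56

E[X^3] = M′′′(0) = 1/56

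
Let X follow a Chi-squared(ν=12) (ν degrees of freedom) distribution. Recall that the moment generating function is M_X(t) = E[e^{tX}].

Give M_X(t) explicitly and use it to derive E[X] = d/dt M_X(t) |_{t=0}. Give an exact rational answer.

E[X] = dM/dt |_{t=0} = 12

M_X(t) = (1 - 2*t)^(-6)
dM/dt = -12/(128*t^7 - 448*t^6 + 672*t^5 - 560*t^4 + 280*t^3 - 84*t^2 + 14*t - 1)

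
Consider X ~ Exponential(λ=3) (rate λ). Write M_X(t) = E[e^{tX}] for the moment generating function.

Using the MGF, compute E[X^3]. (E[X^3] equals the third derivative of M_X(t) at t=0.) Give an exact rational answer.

M_X(t) = 3/(3 - t)
D^3[M](t) = 18/(t^4 - 12*t^3 + 54*t^2 - 108*t + 81)

E[X^3] = D^3[M](0) = 2/9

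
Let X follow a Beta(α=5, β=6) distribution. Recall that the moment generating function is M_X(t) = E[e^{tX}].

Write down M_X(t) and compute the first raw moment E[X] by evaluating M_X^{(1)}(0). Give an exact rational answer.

M_X(t) = ₁F₁(5; 11; t)
M^(1)(t) = 5*₁F₁(6; 12; t)/11

E[X] = M^(1)(0) = 5/11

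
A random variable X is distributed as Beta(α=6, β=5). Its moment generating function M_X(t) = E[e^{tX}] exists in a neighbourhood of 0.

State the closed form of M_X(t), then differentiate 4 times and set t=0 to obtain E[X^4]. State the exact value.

E[X^4] = D^4[M](0) = 18/143

M_X(t) = ₁F₁(6; 11; t)
D^4[M](t) = 18*₁F₁(10; 15; t)/143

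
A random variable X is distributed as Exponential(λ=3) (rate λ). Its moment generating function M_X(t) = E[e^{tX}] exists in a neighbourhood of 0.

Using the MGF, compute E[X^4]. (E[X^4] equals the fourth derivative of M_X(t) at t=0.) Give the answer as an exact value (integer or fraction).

M_X(t) = 3/(3 - t)
M^(4)(t) = -72/(t^5 - 15*t^4 + 90*t^3 - 270*t^2 + 405*t - 243)

E[X^4] = M^(4)(0) = 8/27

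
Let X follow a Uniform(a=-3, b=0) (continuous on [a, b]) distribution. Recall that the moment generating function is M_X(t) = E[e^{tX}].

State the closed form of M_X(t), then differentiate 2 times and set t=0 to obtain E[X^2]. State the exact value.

E[X^2] = M′′(0) = 3

M_X(t) = (1 - e^(-3*t))/(3*t)
M′(t) = (3*t - e^(3*t) + 1)*e^(-3*t)/(3*t^2)
M′′(t) = (-9*t^2 - 6*t + 2*e^(3*t) - 2)*e^(-3*t)/(3*t^3)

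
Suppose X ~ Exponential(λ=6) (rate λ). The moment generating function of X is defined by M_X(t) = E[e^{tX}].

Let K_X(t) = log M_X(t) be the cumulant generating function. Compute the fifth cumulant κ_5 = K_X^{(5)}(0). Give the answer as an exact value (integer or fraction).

κ_5 = K^(5)(0) = 1/324

M_X(t) = 6/(6 - t)
K_X(t) = log M_X(t) = -log(6 - t) + log(6)
K^(5)(t) = -24/(t^5 - 30*t^4 + 360*t^3 - 2160*t^2 + 6480*t - 7776)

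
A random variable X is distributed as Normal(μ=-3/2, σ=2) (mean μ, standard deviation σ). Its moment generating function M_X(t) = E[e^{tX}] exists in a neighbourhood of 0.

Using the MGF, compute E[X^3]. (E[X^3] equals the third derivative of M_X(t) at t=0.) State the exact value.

M_X(t) = e^(2*t^2 - 3*t/2)
M′(t) = 4*t*e^(-3*t/2)*e^(2*t^2) - 3*e^(-3*t/2)*e^(2*t^2)/2
M′′(t) = (64*t^2*e^(2*t^2) - 48*t*e^(2*t^2) + 25*e^(2*t^2))*e^(-3*t/2)/4
M′′′(t) = (512*t^3*e^(2*t^2) - 576*t^2*e^(2*t^2) + 600*t*e^(2*t^2) - 171*e^(2*t^2))*e^(-3*t/2)/8

E[X^3] = M′′′(0) = -171/8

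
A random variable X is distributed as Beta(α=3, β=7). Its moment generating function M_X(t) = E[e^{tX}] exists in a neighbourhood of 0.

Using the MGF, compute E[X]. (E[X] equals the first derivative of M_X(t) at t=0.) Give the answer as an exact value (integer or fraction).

M_X(t) = ₁F₁(3; 10; t)
dM/dt = 3*₁F₁(4; 11; t)/10

E[X] = dM/dt |_{t=0} = 3/10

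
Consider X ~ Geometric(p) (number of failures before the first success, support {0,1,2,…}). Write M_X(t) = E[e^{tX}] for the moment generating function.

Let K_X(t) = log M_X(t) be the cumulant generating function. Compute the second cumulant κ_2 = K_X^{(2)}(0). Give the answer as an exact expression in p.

κ_2 = K^(2)(0) = (1 - p)/p^2

M_X(t) = p/(-(1 - p)*e^(t) + 1)
K_X(t) = log M_X(t) = log(p) - log(-(1 - p)*e^(t) + 1)
K^(2)(t) = (-p*e^(t) + e^(t))/(p^2*e^(2*t) - 2*p*e^(2*t) + 2*p*e^(t) + e^(2*t) - 2*e^(t) + 1)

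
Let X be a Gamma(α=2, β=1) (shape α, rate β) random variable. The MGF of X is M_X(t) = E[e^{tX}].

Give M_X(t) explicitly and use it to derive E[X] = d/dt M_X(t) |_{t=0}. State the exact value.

M_X(t) = (1 - t)^(-2)
D[M](t) = -2/(t^3 - 3*t^2 + 3*t - 1)

E[X] = D[M](0) = 2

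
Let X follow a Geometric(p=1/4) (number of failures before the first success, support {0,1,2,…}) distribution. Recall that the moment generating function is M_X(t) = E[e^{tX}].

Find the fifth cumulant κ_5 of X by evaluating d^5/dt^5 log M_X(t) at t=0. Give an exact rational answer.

κ_5 = K^(5)(0) = 12180

M_X(t) = 1/(4*(1 - 3*e^(t)/4))
K_X(t) = log M_X(t) = -log(1 - 3*e^(t)/4) - 2*log(2)
K^(5)(t) = (-324*e^(4*t) - 4752*e^(3*t) - 6336*e^(2*t) - 768*e^(t))/(243*e^(5*t) - 1620*e^(4*t) + 4320*e^(3*t) - 5760*e^(2*t) + 3840*e^(t) - 1024)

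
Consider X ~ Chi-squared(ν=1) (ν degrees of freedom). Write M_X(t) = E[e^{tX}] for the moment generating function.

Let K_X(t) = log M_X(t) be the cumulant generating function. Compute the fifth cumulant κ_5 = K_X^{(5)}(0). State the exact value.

κ_5 = K^(5)(0) = 384

M_X(t) = 1/√(1 - 2*t)
K_X(t) = log M_X(t) = -log(1 - 2*t)/2
K^(5)(t) = -384/(32*t^5 - 80*t^4 + 80*t^3 - 40*t^2 + 10*t - 1)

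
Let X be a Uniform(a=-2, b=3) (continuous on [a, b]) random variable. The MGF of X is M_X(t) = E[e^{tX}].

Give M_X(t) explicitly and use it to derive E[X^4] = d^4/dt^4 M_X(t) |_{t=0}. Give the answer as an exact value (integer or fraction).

E[X^4] = M^(4)(0) = 11

M_X(t) = (e^(3*t) - e^(-2*t))/(5*t)
M^(4)(t) = (81*t^4*e^(5*t) - 16*t^4 - 108*t^3*e^(5*t) - 32*t^3 + 108*t^2*e^(5*t) - 48*t^2 - 72*t*e^(5*t) - 48*t + 24*e^(5*t) - 24)*e^(-2*t)/(5*t^5)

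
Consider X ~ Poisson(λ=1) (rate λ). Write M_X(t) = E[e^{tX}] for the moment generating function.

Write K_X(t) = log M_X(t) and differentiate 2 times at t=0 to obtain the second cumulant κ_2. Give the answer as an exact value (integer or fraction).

M_X(t) = e^(e^(t) - 1)
K_X(t) = log M_X(t) = e^(t) - 1
K′(t) = e^(t)
K′′(t) = e^(t)

κ_2 = K′′(0) = 1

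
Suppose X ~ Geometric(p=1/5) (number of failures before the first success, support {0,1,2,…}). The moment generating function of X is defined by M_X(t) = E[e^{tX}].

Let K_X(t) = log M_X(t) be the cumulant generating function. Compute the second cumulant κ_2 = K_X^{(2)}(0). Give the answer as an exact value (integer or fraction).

M_X(t) = 1/(5*(1 - 4*e^(t)/5))
K_X(t) = log M_X(t) = -log(1 - 4*e^(t)/5) - log(5)
D^2[K](t) = 20*e^(t)/(16*e^(2*t) - 40*e^(t) + 25)

κ_2 = D^2[K](0) = 20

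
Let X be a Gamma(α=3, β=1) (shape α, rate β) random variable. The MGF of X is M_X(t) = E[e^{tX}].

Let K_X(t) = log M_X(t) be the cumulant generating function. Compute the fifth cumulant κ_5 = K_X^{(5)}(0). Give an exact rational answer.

M_X(t) = (1 - t)^(-3)
K_X(t) = log M_X(t) = -3*log(1 - t)
D^5[K](t) = -72/(t^5 - 5*t^4 + 10*t^3 - 10*t^2 + 5*t - 1)

κ_5 = D^5[K](0) = 72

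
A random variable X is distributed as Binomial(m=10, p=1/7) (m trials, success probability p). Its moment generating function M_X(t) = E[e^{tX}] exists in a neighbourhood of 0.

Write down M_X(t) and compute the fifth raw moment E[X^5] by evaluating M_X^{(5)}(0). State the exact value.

M_X(t) = (e^(t)/7 + 6/7)^10

E[X^5] = M^(5)(0) = 250300/2401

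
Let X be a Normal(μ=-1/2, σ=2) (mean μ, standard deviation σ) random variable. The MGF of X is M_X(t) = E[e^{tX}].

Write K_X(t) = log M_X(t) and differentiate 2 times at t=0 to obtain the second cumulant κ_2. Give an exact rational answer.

κ_2 = d^2K/dt^2 |_{t=0} = 4

M_X(t) = e^(2*t^2 - t/2)
K_X(t) = log M_X(t) = 2*t^2 - t/2
dK/dt = 4*t - 1/2
d^2K/dt^2 = 4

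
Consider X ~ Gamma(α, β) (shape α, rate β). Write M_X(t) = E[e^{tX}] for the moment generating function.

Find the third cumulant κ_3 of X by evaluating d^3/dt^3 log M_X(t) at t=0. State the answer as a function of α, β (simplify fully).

κ_3 = d^3K/dt^3 |_{t=0} = 2*α/β^3

M_X(t) = (β/(β - t))^α
K_X(t) = log M_X(t) = α*(log(β) - log(β - t))
dK/dt = -α/(-β + t)
d^2K/dt^2 = α/(β^2 - 2*β*t + t^2)
d^3K/dt^3 = -2*α/(-β^3 + 3*β^2*t - 3*β*t^2 + t^3)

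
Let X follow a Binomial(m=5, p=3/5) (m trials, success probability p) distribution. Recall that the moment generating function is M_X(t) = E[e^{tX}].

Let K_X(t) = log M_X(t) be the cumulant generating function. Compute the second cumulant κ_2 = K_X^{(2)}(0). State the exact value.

M_X(t) = (3*e^(t)/5 + 2/5)^5
K_X(t) = log M_X(t) = 5*log(3*e^(t)/5 + 2/5)
K^(2)(t) = 30*e^(t)/(9*e^(2*t) + 12*e^(t) + 4)

κ_2 = K^(2)(0) = 6/5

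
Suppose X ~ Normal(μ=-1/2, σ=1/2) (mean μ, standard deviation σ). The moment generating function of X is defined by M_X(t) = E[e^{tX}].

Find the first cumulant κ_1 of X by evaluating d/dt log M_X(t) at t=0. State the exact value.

κ_1 = D[K](0) = -1/2

M_X(t) = e^(t^2/8 - t/2)
K_X(t) = log M_X(t) = t^2/8 - t/2
D[K](t) = t/4 - 1/2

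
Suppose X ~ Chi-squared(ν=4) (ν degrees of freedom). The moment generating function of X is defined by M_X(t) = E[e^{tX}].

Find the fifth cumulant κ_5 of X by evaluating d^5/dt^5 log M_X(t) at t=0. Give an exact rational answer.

M_X(t) = (1 - 2*t)^(-2)
K_X(t) = log M_X(t) = -2*log(1 - 2*t)
D^5[K](t) = -1536/(32*t^5 - 80*t^4 + 80*t^3 - 40*t^2 + 10*t - 1)

κ_5 = D^5[K](0) = 1536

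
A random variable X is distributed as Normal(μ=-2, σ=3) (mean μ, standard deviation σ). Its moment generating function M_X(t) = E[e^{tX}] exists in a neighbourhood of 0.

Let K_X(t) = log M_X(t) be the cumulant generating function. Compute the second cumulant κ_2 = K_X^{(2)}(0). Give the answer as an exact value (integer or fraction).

M_X(t) = e^(9*t^2/2 - 2*t)
K_X(t) = log M_X(t) = 9*t^2/2 - 2*t
dK/dt = 9*t - 2
d^2K/dt^2 = 9

κ_2 = d^2K/dt^2 |_{t=0} = 9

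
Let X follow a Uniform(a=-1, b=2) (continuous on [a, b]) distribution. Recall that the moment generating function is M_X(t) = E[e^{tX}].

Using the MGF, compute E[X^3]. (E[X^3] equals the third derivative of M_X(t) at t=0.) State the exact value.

E[X^3] = M′′′(0) = 5/4

M_X(t) = (e^(2*t) - e^(-t))/(3*t)
M′(t) = (2*t*e^(3*t) + t - e^(3*t) + 1)*e^(-t)/(3*t^2)
M′′(t) = (4*t^2*e^(3*t) - t^2 - 4*t*e^(3*t) - 2*t + 2*e^(3*t) - 2)*e^(-t)/(3*t^3)
M′′′(t) = (8*t^3*e^(3*t) + t^3 - 12*t^2*e^(3*t) + 3*t^2 + 12*t*e^(3*t) + 6*t - 6*e^(3*t) + 6)*e^(-t)/(3*t^4)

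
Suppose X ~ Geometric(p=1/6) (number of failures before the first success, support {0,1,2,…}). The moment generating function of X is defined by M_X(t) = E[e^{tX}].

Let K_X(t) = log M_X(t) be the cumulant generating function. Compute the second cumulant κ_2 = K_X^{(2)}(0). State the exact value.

M_X(t) = 1/(6*(1 - 5*e^(t)/6))
K_X(t) = log M_X(t) = -log(1 - 5*e^(t)/6) - log(6)
K′(t) = -5*e^(t)/(5*e^(t) - 6)
K′′(t) = 30*e^(t)/(25*e^(2*t) - 60*e^(t) + 36)

κ_2 = K′′(0) = 30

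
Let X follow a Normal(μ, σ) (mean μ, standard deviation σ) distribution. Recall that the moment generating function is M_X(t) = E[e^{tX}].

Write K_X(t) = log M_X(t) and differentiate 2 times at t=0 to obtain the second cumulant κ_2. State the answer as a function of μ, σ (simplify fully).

κ_2 = d^2K/dt^2 |_{t=0} = σ^2

M_X(t) = e^(μ*t + σ^2*t^2/2)
K_X(t) = log M_X(t) = μ*t + σ^2*t^2/2
dK/dt = μ + σ^2*t
d^2K/dt^2 = σ^2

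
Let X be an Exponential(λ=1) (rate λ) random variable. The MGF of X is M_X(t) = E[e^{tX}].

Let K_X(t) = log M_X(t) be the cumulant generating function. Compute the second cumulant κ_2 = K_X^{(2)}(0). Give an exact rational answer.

κ_2 = K′′(0) = 1

M_X(t) = 1/(1 - t)
K_X(t) = log M_X(t) = -log(1 - t)
K′(t) = -1/(t - 1)
K′′(t) = 1/(t^2 - 2*t + 1)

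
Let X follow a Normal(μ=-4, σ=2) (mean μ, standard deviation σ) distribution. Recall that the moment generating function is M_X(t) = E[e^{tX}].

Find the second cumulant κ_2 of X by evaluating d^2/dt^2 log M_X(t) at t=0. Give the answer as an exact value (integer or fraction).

M_X(t) = e^(2*t^2 - 4*t)
K_X(t) = log M_X(t) = 2*t^2 - 4*t
K′(t) = 4*t - 4
K′′(t) = 4

κ_2 = K′′(0) = 4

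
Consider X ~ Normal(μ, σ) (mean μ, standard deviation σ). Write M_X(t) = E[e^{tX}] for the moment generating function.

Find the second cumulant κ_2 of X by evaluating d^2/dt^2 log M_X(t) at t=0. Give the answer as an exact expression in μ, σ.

M_X(t) = e^(μ*t + σ^2*t^2/2)
K_X(t) = log M_X(t) = μ*t + σ^2*t^2/2
K^(2)(t) = σ^2

κ_2 = K^(2)(0) = σ^2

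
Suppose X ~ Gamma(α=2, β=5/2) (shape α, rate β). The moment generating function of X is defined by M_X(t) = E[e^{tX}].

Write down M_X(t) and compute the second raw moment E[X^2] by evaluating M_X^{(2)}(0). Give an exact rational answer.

M_X(t) = 25/(4*(5/2 - t)^2)
D^2[M](t) = 600/(16*t^4 - 160*t^3 + 600*t^2 - 1000*t + 625)

E[X^2] = D^2[M](0) = 24/25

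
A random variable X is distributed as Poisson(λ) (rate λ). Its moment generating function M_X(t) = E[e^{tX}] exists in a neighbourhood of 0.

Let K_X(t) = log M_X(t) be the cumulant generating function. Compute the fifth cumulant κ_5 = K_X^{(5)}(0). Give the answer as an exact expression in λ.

M_X(t) = e^(λ*(e^(t) - 1))
K_X(t) = log M_X(t) = λ*(e^(t) - 1)
D^5[K](t) = λ*e^(t)

κ_5 = D^5[K](0) = λ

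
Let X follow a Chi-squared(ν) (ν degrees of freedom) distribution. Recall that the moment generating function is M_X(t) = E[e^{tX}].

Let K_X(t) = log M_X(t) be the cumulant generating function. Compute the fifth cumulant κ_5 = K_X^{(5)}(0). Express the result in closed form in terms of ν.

M_X(t) = (1 - 2*t)^(-ν/2)
K_X(t) = log M_X(t) = -ν*log(1 - 2*t)/2
K′(t) = -ν/(2*t - 1)
K′′(t) = 2*ν/(4*t^2 - 4*t + 1)
K′′′(t) = -8*ν/(8*t^3 - 12*t^2 + 6*t - 1)
K′′′′(t) = 48*ν/(16*t^4 - 32*t^3 + 24*t^2 - 8*t + 1)
K′′′′′(t) = -384*ν/(32*t^5 - 80*t^4 + 80*t^3 - 40*t^2 + 10*t - 1)

κ_5 = K′′′′′(0) = 384*ν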